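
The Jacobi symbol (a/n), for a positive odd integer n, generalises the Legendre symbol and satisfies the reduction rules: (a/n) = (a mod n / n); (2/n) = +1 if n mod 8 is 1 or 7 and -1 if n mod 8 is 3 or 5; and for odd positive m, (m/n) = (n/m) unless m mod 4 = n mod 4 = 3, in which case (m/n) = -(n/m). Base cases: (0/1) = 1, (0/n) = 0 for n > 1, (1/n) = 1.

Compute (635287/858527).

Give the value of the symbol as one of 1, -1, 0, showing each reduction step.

1

flip (635287/858527) -> (858527/635287): both odd, 635287 mod 4 = 3, 858527 mod 4 = 3, so the flip contributes -1; sign now -1
(858527/635287): 858527 mod 635287 = 223240, so (858527/635287) = (223240/635287)
factor out 2^3: 223240 = 2^3·27905; with 635287 mod 8 = 7, (2/635287) = +1; sign now -1; continue with (27905/635287)
flip (27905/635287) -> (635287/27905): both odd, 27905 mod 4 = 1, 635287 mod 4 = 3, so the flip contributes +1; sign now -1
(635287/27905): 635287 mod 27905 = 21377, so (635287/27905) = (21377/27905)
flip (21377/27905) -> (27905/21377): both odd, 21377 mod 4 = 1, 27905 mod 4 = 1, so the flip contributes +1; sign now -1
(27905/21377): 27905 mod 21377 = 6528, so (27905/21377) = (6528/21377)
factor out 2^7: 6528 = 2^7·51; with 21377 mod 8 = 1, (2/21377) = +1; sign now -1; continue with (51/21377)
flip (51/21377) -> (21377/51): both odd, 51 mod 4 = 3, 21377 mod 4 = 1, so the flip contributes +1; sign now -1
(21377/51): 21377 mod 51 = 8, so (21377/51) = (8/51)
factor out 2^3: 8 = 2^3·1; with 51 mod 8 = 3, (2/51) = -1; sign now +1; continue with (1/51)
reached (1/51) = 1, so the symbol is +1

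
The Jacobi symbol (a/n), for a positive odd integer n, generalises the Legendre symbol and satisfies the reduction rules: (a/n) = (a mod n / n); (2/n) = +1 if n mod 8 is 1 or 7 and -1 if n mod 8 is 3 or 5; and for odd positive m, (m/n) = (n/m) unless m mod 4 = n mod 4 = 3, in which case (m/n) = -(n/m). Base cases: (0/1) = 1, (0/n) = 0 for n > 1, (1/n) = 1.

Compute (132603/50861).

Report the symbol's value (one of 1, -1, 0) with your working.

1

(132603/50861) = (30881/50861)   [reduce mod 50861]
reciprocity: (30881/50861) = +1·(50861/30881) since 30881 mod 4 = 1, 50861 mod 4 = 1; sign now +1
(50861/30881) = (19980/30881)   [reduce mod 30881]
19980 = 2^2·4995; (2/30881) = +1 since 30881 mod 8 = 1, so (19980/30881) = (+1)^2·(4995/30881); sign now +1
reciprocity: (4995/30881) = +1·(30881/4995) since 4995 mod 4 = 3, 30881 mod 4 = 1; sign now +1
(30881/4995) = (911/4995)   [reduce mod 4995]
reciprocity: (911/4995) = -1·(4995/911) since 911 mod 4 = 3, 4995 mod 4 = 3; sign now -1
(4995/911) = (440/911)   [reduce mod 911]
440 = 2^3·55; (2/911) = +1 since 911 mod 8 = 7, so (440/911) = (+1)^3·(55/911); sign now -1
reciprocity: (55/911) = -1·(911/55) since 55 mod 4 = 3, 911 mod 4 = 3; sign now +1
(911/55) = (31/55)   [reduce mod 55]
reciprocity: (31/55) = -1·(55/31) since 31 mod 4 = 3, 55 mod 4 = 3; sign now -1
(55/31) = (24/31)   [reduce mod 31]
24 = 2^3·3; (2/31) = +1 since 31 mod 8 = 7, so (24/31) = (+1)^3·(3/31); sign now -1
reciprocity: (3/31) = -1·(31/3) since 3 mod 4 = 3, 31 mod 4 = 3; sign now +1
(31/3) = (1/3)   [reduce mod 3]
(1/3) = 1; final value = sign = +1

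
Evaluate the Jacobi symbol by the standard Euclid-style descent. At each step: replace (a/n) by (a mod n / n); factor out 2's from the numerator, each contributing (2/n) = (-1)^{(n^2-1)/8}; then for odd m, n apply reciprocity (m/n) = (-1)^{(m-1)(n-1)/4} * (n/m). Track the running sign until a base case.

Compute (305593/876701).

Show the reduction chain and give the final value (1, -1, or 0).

flip (305593/876701) -> (876701/305593): both odd, 305593 mod 4 = 1, 876701 mod 4 = 1, so the flip contributes +1; sign now +1
(876701/305593): 876701 mod 305593 = 265515, so (876701/305593) = (265515/305593)
flip (265515/305593) -> (305593/265515): both odd, 265515 mod 4 = 3, 305593 mod 4 = 1, so the flip contributes +1; sign now +1
(305593/265515): 305593 mod 265515 = 40078, so (305593/265515) = (40078/265515)
factor out 2^1: 40078 = 2^1·20039; with 265515 mod 8 = 3, (2/265515) = -1; sign now -1; continue with (20039/265515)
flip (20039/265515) -> (265515/20039): both odd, 20039 mod 4 = 3, 265515 mod 4 = 3, so the flip contributes -1; sign now +1
(265515/20039): 265515 mod 20039 = 5008, so (265515/20039) = (5008/20039)
factor out 2^4: 5008 = 2^4·313; with 20039 mod 8 = 7, (2/20039) = +1; sign now +1; continue with (313/20039)
flip (313/20039) -> (20039/313): both odd, 313 mod 4 = 1, 20039 mod 4 = 3, so the flip contributes +1; sign now +1
(20039/313): 20039 mod 313 = 7, so (20039/313) = (7/313)
flip (7/313) -> (313/7): both odd, 7 mod 4 = 3, 313 mod 4 = 1, so the flip contributes +1; sign now +1
(313/7): 313 mod 7 = 5, so (313/7) = (5/7)
flip (5/7) -> (7/5): both odd, 5 mod 4 = 1, 7 mod 4 = 3, so the flip contributes +1; sign now +1
(7/5): 7 mod 5 = 2, so (7/5) = (2/5)
factor out 2^1: 2 = 2^1·1; with 5 mod 8 = 5, (2/5) = -1; sign now -1; continue with (1/5)
reached (1/5) = 1, so the symbol is -1

-1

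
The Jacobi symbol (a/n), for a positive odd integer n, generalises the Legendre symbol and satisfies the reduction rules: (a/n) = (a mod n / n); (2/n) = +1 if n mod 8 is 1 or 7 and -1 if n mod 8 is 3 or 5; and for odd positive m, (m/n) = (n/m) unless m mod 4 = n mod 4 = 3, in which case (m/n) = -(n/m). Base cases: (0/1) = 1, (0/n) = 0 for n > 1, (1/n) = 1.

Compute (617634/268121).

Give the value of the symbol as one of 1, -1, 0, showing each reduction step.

(617634/268121): 617634 mod 268121 = 81392, so (617634/268121) = (81392/268121)
factor out 2^4: 81392 = 2^4·5087; with 268121 mod 8 = 1, (2/268121) = +1; sign now +1; continue with (5087/268121)
flip (5087/268121) -> (268121/5087): both odd, 5087 mod 4 = 3, 268121 mod 4 = 1, so the flip contributes +1; sign now +1
(268121/5087): 268121 mod 5087 = 3597, so (268121/5087) = (3597/5087)
flip (3597/5087) -> (5087/3597): both odd, 3597 mod 4 = 1, 5087 mod 4 = 3, so the flip contributes +1; sign now +1
(5087/3597): 5087 mod 3597 = 1490, so (5087/3597) = (1490/3597)
factor out 2^1: 1490 = 2^1·745; with 3597 mod 8 = 5, (2/3597) = -1; sign now -1; continue with (745/3597)
flip (745/3597) -> (3597/745): both odd, 745 mod 4 = 1, 3597 mod 4 = 1, so the flip contributes +1; sign now -1
(3597/745): 3597 mod 745 = 617, so (3597/745) = (617/745)
flip (617/745) -> (745/617): both odd, 617 mod 4 = 1, 745 mod 4 = 1, so the flip contributes +1; sign now -1
(745/617): 745 mod 617 = 128, so (745/617) = (128/617)
factor out 2^7: 128 = 2^7·1; with 617 mod 8 = 1, (2/617) = +1; sign now -1; continue with (1/617)
reached (1/617) = 1, so the symbol is -1

-1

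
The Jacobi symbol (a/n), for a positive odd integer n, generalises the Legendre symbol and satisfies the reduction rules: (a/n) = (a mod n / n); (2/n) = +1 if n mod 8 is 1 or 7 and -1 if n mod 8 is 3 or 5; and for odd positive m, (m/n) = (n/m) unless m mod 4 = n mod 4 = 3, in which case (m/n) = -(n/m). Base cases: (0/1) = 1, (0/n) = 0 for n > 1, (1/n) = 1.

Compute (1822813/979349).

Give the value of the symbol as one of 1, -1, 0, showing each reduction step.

1

(1822813/979349) = (843464/979349)   [reduce mod 979349]
843464 = 2^3·105433; (2/979349) = -1 since 979349 mod 8 = 5, so (843464/979349) = (-1)^3·(105433/979349); sign now -1
reciprocity: (105433/979349) = +1·(979349/105433) since 105433 mod 4 = 1, 979349 mod 4 = 1; sign now -1
(979349/105433) = (30452/105433)   [reduce mod 105433]
30452 = 2^2·7613; (2/105433) = +1 since 105433 mod 8 = 1, so (30452/105433) = (+1)^2·(7613/105433); sign now -1
reciprocity: (7613/105433) = +1·(105433/7613) since 7613 mod 4 = 1, 105433 mod 4 = 1; sign now -1
(105433/7613) = (6464/7613)   [reduce mod 7613]
6464 = 2^6·101; (2/7613) = -1 since 7613 mod 8 = 5, so (6464/7613) = (-1)^6·(101/7613); sign now -1
reciprocity: (101/7613) = +1·(7613/101) since 101 mod 4 = 1, 7613 mod 4 = 1; sign now -1
(7613/101) = (38/101)   [reduce mod 101]
38 = 2^1·19; (2/101) = -1 since 101 mod 8 = 5, so (38/101) = (-1)^1·(19/101); sign now +1
reciprocity: (19/101) = +1·(101/19) since 19 mod 4 = 3, 101 mod 4 = 1; sign now +1
(101/19) = (6/19)   [reduce mod 19]
6 = 2^1·3; (2/19) = -1 since 19 mod 8 = 3, so (6/19) = (-1)^1·(3/19); sign now -1
reciprocity: (3/19) = -1·(19/3) since 3 mod 4 = 3, 19 mod 4 = 3; sign now +1
(19/3) = (1/3)   [reduce mod 3]
(1/3) = 1; final value = sign = +1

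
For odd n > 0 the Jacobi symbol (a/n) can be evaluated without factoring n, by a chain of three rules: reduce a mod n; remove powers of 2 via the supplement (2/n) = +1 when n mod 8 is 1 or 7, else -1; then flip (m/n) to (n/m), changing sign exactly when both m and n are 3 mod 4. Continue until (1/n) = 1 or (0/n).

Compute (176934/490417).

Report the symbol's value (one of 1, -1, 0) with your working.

1

factor out 2^1: 176934 = 2^1·88467; with 490417 mod 8 = 1, (2/490417) = +1; sign now +1; continue with (88467/490417)
flip (88467/490417) -> (490417/88467): both odd, 88467 mod 4 = 3, 490417 mod 4 = 1, so the flip contributes +1; sign now +1
(490417/88467): 490417 mod 88467 = 48082, so (490417/88467) = (48082/88467)
factor out 2^1: 48082 = 2^1·24041; with 88467 mod 8 = 3, (2/88467) = -1; sign now -1; continue with (24041/88467)
flip (24041/88467) -> (88467/24041): both odd, 24041 mod 4 = 1, 88467 mod 4 = 3, so the flip contributes +1; sign now -1
(88467/24041): 88467 mod 24041 = 16344, so (88467/24041) = (16344/24041)
factor out 2^3: 16344 = 2^3·2043; with 24041 mod 8 = 1, (2/24041) = +1; sign now -1; continue with (2043/24041)
flip (2043/24041) -> (24041/2043): both odd, 2043 mod 4 = 3, 24041 mod 4 = 1, so the flip contributes +1; sign now -1
(24041/2043): 24041 mod 2043 = 1568, so (24041/2043) = (1568/2043)
factor out 2^5: 1568 = 2^5·49; with 2043 mod 8 = 3, (2/2043) = -1; sign now +1; continue with (49/2043)
flip (49/2043) -> (2043/49): both odd, 49 mod 4 = 1, 2043 mod 4 = 3, so the flip contributes +1; sign now +1
(2043/49): 2043 mod 49 = 34, so (2043/49) = (34/49)
factor out 2^1: 34 = 2^1·17; with 49 mod 8 = 1, (2/49) = +1; sign now +1; continue with (17/49)
flip (17/49) -> (49/17): both odd, 17 mod 4 = 1, 49 mod 4 = 1, so the flip contributes +1; sign now +1
(49/17): 49 mod 17 = 15, so (49/17) = (15/17)
flip (15/17) -> (17/15): both odd, 15 mod 4 = 3, 17 mod 4 = 1, so the flip contributes +1; sign now +1
(17/15): 17 mod 15 = 2, so (17/15) = (2/15)
factor out 2^1: 2 = 2^1·1; with 15 mod 8 = 7, (2/15) = +1; sign now +1; continue with (1/15)
reached (1/15) = 1, so the symbol is +1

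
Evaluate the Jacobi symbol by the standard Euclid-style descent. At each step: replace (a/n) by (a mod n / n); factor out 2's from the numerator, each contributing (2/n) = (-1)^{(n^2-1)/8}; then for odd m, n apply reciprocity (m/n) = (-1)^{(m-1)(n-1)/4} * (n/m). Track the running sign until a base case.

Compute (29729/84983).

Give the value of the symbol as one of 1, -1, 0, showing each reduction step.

-1

flip (29729/84983) -> (84983/29729): both odd, 29729 mod 4 = 1, 84983 mod 4 = 3, so the flip contributes +1; sign now +1
(84983/29729): 84983 mod 29729 = 25525, so (84983/29729) = (25525/29729)
flip (25525/29729) -> (29729/25525): both odd, 25525 mod 4 = 1, 29729 mod 4 = 1, so the flip contributes +1; sign now +1
(29729/25525): 29729 mod 25525 = 4204, so (29729/25525) = (4204/25525)
factor out 2^2: 4204 = 2^2·1051; with 25525 mod 8 = 5, (2/25525) = -1; sign now +1; continue with (1051/25525)
flip (1051/25525) -> (25525/1051): both odd, 1051 mod 4 = 3, 25525 mod 4 = 1, so the flip contributes +1; sign now +1
(25525/1051): 25525 mod 1051 = 301, so (25525/1051) = (301/1051)
flip (301/1051) -> (1051/301): both odd, 301 mod 4 = 1, 1051 mod 4 = 3, so the flip contributes +1; sign now +1
(1051/301): 1051 mod 301 = 148, so (1051/301) = (148/301)
factor out 2^2: 148 = 2^2·37; with 301 mod 8 = 5, (2/301) = -1; sign now +1; continue with (37/301)
flip (37/301) -> (301/37): both odd, 37 mod 4 = 1, 301 mod 4 = 1, so the flip contributes +1; sign now +1
(301/37): 301 mod 37 = 5, so (301/37) = (5/37)
flip (5/37) -> (37/5): both odd, 5 mod 4 = 1, 37 mod 4 = 1, so the flip contributes +1; sign now +1
(37/5): 37 mod 5 = 2, so (37/5) = (2/5)
factor out 2^1: 2 = 2^1·1; with 5 mod 8 = 5, (2/5) = -1; sign now -1; continue with (1/5)
reached (1/5) = 1, so the symbol is -1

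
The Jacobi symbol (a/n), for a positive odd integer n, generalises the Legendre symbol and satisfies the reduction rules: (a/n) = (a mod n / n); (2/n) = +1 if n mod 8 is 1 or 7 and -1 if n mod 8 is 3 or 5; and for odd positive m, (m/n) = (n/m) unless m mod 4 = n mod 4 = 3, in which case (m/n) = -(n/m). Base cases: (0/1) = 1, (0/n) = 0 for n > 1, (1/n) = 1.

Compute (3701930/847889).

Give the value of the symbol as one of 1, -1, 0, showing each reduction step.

(3701930/847889): 3701930 mod 847889 = 310374, so (3701930/847889) = (310374/847889)
factor out 2^1: 310374 = 2^1·155187; with 847889 mod 8 = 1, (2/847889) = +1; sign now +1; continue with (155187/847889)
flip (155187/847889) -> (847889/155187): both odd, 155187 mod 4 = 3, 847889 mod 4 = 1, so the flip contributes +1; sign now +1
(847889/155187): 847889 mod 155187 = 71954, so (847889/155187) = (71954/155187)
factor out 2^1: 71954 = 2^1·35977; with 155187 mod 8 = 3, (2/155187) = -1; sign now -1; continue with (35977/155187)
flip (35977/155187) -> (155187/35977): both odd, 35977 mod 4 = 1, 155187 mod 4 = 3, so the flip contributes +1; sign now -1
(155187/35977): 155187 mod 35977 = 11279, so (155187/35977) = (11279/35977)
flip (11279/35977) -> (35977/11279): both odd, 11279 mod 4 = 3, 35977 mod 4 = 1, so the flip contributes +1; sign now -1
(35977/11279): 35977 mod 11279 = 2140, so (35977/11279) = (2140/11279)
factor out 2^2: 2140 = 2^2·535; with 11279 mod 8 = 7, (2/11279) = +1; sign now -1; continue with (535/11279)
flip (535/11279) -> (11279/535): both odd, 535 mod 4 = 3, 11279 mod 4 = 3, so the flip contributes -1; sign now +1
(11279/535): 11279 mod 535 = 44, so (11279/535) = (44/535)
factor out 2^2: 44 = 2^2·11; with 535 mod 8 = 7, (2/535) = +1; sign now +1; continue with (11/535)
flip (11/535) -> (535/11): both odd, 11 mod 4 = 3, 535 mod 4 = 3, so the flip contributes -1; sign now -1
(535/11): 535 mod 11 = 7, so (535/11) = (7/11)
flip (7/11) -> (11/7): both odd, 7 mod 4 = 3, 11 mod 4 = 3, so the flip contributes -1; sign now +1
(11/7): 11 mod 7 = 4, so (11/7) = (4/7)
factor out 2^2: 4 = 2^2·1; with 7 mod 8 = 7, (2/7) = +1; sign now +1; continue with (1/7)
reached (1/7) = 1, so the symbol is +1

1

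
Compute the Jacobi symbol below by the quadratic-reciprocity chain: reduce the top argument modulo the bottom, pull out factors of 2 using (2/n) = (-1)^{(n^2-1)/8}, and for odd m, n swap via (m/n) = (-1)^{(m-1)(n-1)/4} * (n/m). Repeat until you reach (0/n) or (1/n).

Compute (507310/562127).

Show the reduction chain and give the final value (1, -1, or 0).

factor out 2^1: 507310 = 2^1·253655; with 562127 mod 8 = 7, (2/562127) = +1; sign now +1; continue with (253655/562127)
flip (253655/562127) -> (562127/253655): both odd, 253655 mod 4 = 3, 562127 mod 4 = 3, so the flip contributes -1; sign now -1
(562127/253655): 562127 mod 253655 = 54817, so (562127/253655) = (54817/253655)
flip (54817/253655) -> (253655/54817): both odd, 54817 mod 4 = 1, 253655 mod 4 = 3, so the flip contributes +1; sign now -1
(253655/54817): 253655 mod 54817 = 34387, so (253655/54817) = (34387/54817)
flip (34387/54817) -> (54817/34387): both odd, 34387 mod 4 = 3, 54817 mod 4 = 1, so the flip contributes +1; sign now -1
(54817/34387): 54817 mod 34387 = 20430, so (54817/34387) = (20430/34387)
factor out 2^1: 20430 = 2^1·10215; with 34387 mod 8 = 3, (2/34387) = -1; sign now +1; continue with (10215/34387)
flip (10215/34387) -> (34387/10215): both odd, 10215 mod 4 = 3, 34387 mod 4 = 3, so the flip contributes -1; sign now -1
(34387/10215): 34387 mod 10215 = 3742, so (34387/10215) = (3742/10215)
factor out 2^1: 3742 = 2^1·1871; with 10215 mod 8 = 7, (2/10215) = +1; sign now -1; continue with (1871/10215)
flip (1871/10215) -> (10215/1871): both odd, 1871 mod 4 = 3, 10215 mod 4 = 3, so the flip contributes -1; sign now +1
(10215/1871): 10215 mod 1871 = 860, so (10215/1871) = (860/1871)
factor out 2^2: 860 = 2^2·215; with 1871 mod 8 = 7, (2/1871) = +1; sign now +1; continue with (215/1871)
flip (215/1871) -> (1871/215): both odd, 215 mod 4 = 3, 1871 mod 4 = 3, so the flip contributes -1; sign now -1
(1871/215): 1871 mod 215 = 151, so (1871/215) = (151/215)
flip (151/215) -> (215/151): both odd, 151 mod 4 = 3, 215 mod 4 = 3, so the flip contributes -1; sign now +1
(215/151): 215 mod 151 = 64, so (215/151) = (64/151)
factor out 2^6: 64 = 2^6·1; with 151 mod 8 = 7, (2/151) = +1; sign now +1; continue with (1/151)
reached (1/151) = 1, so the symbol is +1

1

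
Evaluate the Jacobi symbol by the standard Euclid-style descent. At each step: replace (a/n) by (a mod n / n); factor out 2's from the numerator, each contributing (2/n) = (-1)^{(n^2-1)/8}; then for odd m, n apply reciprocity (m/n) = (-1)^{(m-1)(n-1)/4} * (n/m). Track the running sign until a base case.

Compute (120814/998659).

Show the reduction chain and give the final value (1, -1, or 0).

-1

factor out 2^1: 120814 = 2^1·60407; with 998659 mod 8 = 3, (2/998659) = -1; sign now -1; continue with (60407/998659)
flip (60407/998659) -> (998659/60407): both odd, 60407 mod 4 = 3, 998659 mod 4 = 3, so the flip contributes -1; sign now +1
(998659/60407): 998659 mod 60407 = 32147, so (998659/60407) = (32147/60407)
flip (32147/60407) -> (60407/32147): both odd, 32147 mod 4 = 3, 60407 mod 4 = 3, so the flip contributes -1; sign now -1
(60407/32147): 60407 mod 32147 = 28260, so (60407/32147) = (28260/32147)
factor out 2^2: 28260 = 2^2·7065; with 32147 mod 8 = 3, (2/32147) = -1; sign now -1; continue with (7065/32147)
flip (7065/32147) -> (32147/7065): both odd, 7065 mod 4 = 1, 32147 mod 4 = 3, so the flip contributes +1; sign now -1
(32147/7065): 32147 mod 7065 = 3887, so (32147/7065) = (3887/7065)
flip (3887/7065) -> (7065/3887): both odd, 3887 mod 4 = 3, 7065 mod 4 = 1, so the flip contributes +1; sign now -1
(7065/3887): 7065 mod 3887 = 3178, so (7065/3887) = (3178/3887)
factor out 2^1: 3178 = 2^1·1589; with 3887 mod 8 = 7, (2/3887) = +1; sign now -1; continue with (1589/3887)
flip (1589/3887) -> (3887/1589): both odd, 1589 mod 4 = 1, 3887 mod 4 = 3, so the flip contributes +1; sign now -1
(3887/1589): 3887 mod 1589 = 709, so (3887/1589) = (709/1589)
flip (709/1589) -> (1589/709): both odd, 709 mod 4 = 1, 1589 mod 4 = 1, so the flip contributes +1; sign now -1
(1589/709): 1589 mod 709 = 171, so (1589/709) = (171/709)
flip (171/709) -> (709/171): both odd, 171 mod 4 = 3, 709 mod 4 = 1, so the flip contributes +1; sign now -1
(709/171): 709 mod 171 = 25, so (709/171) = (25/171)
flip (25/171) -> (171/25): both odd, 25 mod 4 = 1, 171 mod 4 = 3, so the flip contributes +1; sign now -1
(171/25): 171 mod 25 = 21, so (171/25) = (21/25)
flip (21/25) -> (25/21): both odd, 21 mod 4 = 1, 25 mod 4 = 1, so the flip contributes +1; sign now -1
(25/21): 25 mod 21 = 4, so (25/21) = (4/21)
factor out 2^2: 4 = 2^2·1; with 21 mod 8 = 5, (2/21) = -1; sign now -1; continue with (1/21)
reached (1/21) = 1, so the symbol is -1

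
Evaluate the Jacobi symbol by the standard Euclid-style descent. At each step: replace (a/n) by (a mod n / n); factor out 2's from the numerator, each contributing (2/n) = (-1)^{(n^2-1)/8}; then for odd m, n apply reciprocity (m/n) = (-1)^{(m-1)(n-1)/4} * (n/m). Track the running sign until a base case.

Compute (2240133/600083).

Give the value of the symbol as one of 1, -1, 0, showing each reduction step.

(2240133/600083) = (439884/600083)   [reduce mod 600083]
439884 = 2^2·109971; (2/600083) = -1 since 600083 mod 8 = 3, so (439884/600083) = (-1)^2·(109971/600083); sign now +1
reciprocity: (109971/600083) = -1·(600083/109971) since 109971 mod 4 = 3, 600083 mod 4 = 3; sign now -1
(600083/109971) = (50228/109971)   [reduce mod 109971]
50228 = 2^2·12557; (2/109971) = -1 since 109971 mod 8 = 3, so (50228/109971) = (-1)^2·(12557/109971); sign now -1
reciprocity: (12557/109971) = +1·(109971/12557) since 12557 mod 4 = 1, 109971 mod 4 = 3; sign now -1
(109971/12557) = (9515/12557)   [reduce mod 12557]
reciprocity: (9515/12557) = +1·(12557/9515) since 9515 mod 4 = 3, 12557 mod 4 = 1; sign now -1
(12557/9515) = (3042/9515)   [reduce mod 9515]
3042 = 2^1·1521; (2/9515) = -1 since 9515 mod 8 = 3, so (3042/9515) = (-1)^1·(1521/9515); sign now +1
reciprocity: (1521/9515) = +1·(9515/1521) since 1521 mod 4 = 1, 9515 mod 4 = 3; sign now +1
(9515/1521) = (389/1521)   [reduce mod 1521]
reciprocity: (389/1521) = +1·(1521/389) since 389 mod 4 = 1, 1521 mod 4 = 1; sign now +1
(1521/389) = (354/389)   [reduce mod 389]
354 = 2^1·177; (2/389) = -1 since 389 mod 8 = 5, so (354/389) = (-1)^1·(177/389); sign now -1
reciprocity: (177/389) = +1·(389/177) since 177 mod 4 = 1, 389 mod 4 = 1; sign now -1
(389/177) = (35/177)   [reduce mod 177]
reciprocity: (35/177) = +1·(177/35) since 35 mod 4 = 3, 177 mod 4 = 1; sign now -1
(177/35) = (2/35)   [reduce mod 35]
2 = 2^1·1; (2/35) = -1 since 35 mod 8 = 3, so (2/35) = (-1)^1·(1/35); sign now +1
(1/35) = 1; final value = sign = +1

1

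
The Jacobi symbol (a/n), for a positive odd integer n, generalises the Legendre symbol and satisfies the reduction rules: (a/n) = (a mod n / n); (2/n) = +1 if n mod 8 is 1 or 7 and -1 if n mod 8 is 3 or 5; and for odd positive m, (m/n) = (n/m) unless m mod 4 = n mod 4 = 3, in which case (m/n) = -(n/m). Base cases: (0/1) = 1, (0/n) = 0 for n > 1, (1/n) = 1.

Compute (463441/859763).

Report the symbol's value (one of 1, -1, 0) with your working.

reciprocity: (463441/859763) = +1·(859763/463441) since 463441 mod 4 = 1, 859763 mod 4 = 3; sign now +1
(859763/463441) = (396322/463441)   [reduce mod 463441]
396322 = 2^1·198161; (2/463441) = +1 since 463441 mod 8 = 1, so (396322/463441) = (+1)^1·(198161/463441); sign now +1
reciprocity: (198161/463441) = +1·(463441/198161) since 198161 mod 4 = 1, 463441 mod 4 = 1; sign now +1
(463441/198161) = (67119/198161)   [reduce mod 198161]
reciprocity: (67119/198161) = +1·(198161/67119) since 67119 mod 4 = 3, 198161 mod 4 = 1; sign now +1
(198161/67119) = (63923/67119)   [reduce mod 67119]
reciprocity: (63923/67119) = -1·(67119/63923) since 63923 mod 4 = 3, 67119 mod 4 = 3; sign now -1
(67119/63923) = (3196/63923)   [reduce mod 63923]
3196 = 2^2·799; (2/63923) = -1 since 63923 mod 8 = 3, so (3196/63923) = (-1)^2·(799/63923); sign now -1
reciprocity: (799/63923) = -1·(63923/799) since 799 mod 4 = 3, 63923 mod 4 = 3; sign now +1
(63923/799) = (3/799)   [reduce mod 799]
reciprocity: (3/799) = -1·(799/3) since 3 mod 4 = 3, 799 mod 4 = 3; sign now -1
(799/3) = (1/3)   [reduce mod 3]
(1/3) = 1; final value = sign = -1

-1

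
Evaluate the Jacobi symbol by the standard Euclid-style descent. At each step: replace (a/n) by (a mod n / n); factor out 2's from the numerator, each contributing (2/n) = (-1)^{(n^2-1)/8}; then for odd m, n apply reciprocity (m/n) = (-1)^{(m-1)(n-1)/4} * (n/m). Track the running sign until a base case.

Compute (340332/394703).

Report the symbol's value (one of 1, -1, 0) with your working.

factor out 2^2: 340332 = 2^2·85083; with 394703 mod 8 = 7, (2/394703) = +1; sign now +1; continue with (85083/394703)
flip (85083/394703) -> (394703/85083): both odd, 85083 mod 4 = 3, 394703 mod 4 = 3, so the flip contributes -1; sign now -1
(394703/85083): 394703 mod 85083 = 54371, so (394703/85083) = (54371/85083)
flip (54371/85083) -> (85083/54371): both odd, 54371 mod 4 = 3, 85083 mod 4 = 3, so the flip contributes -1; sign now +1
(85083/54371): 85083 mod 54371 = 30712, so (85083/54371) = (30712/54371)
factor out 2^3: 30712 = 2^3·3839; with 54371 mod 8 = 3, (2/54371) = -1; sign now -1; continue with (3839/54371)
flip (3839/54371) -> (54371/3839): both odd, 3839 mod 4 = 3, 54371 mod 4 = 3, so the flip contributes -1; sign now +1
(54371/3839): 54371 mod 3839 = 625, so (54371/3839) = (625/3839)
flip (625/3839) -> (3839/625): both odd, 625 mod 4 = 1, 3839 mod 4 = 3, so the flip contributes +1; sign now +1
(3839/625): 3839 mod 625 = 89, so (3839/625) = (89/625)
flip (89/625) -> (625/89): both odd, 89 mod 4 = 1, 625 mod 4 = 1, so the flip contributes +1; sign now +1
(625/89): 625 mod 89 = 2, so (625/89) = (2/89)
factor out 2^1: 2 = 2^1·1; with 89 mod 8 = 1, (2/89) = +1; sign now +1; continue with (1/89)
reached (1/89) = 1, so the symbol is +1

1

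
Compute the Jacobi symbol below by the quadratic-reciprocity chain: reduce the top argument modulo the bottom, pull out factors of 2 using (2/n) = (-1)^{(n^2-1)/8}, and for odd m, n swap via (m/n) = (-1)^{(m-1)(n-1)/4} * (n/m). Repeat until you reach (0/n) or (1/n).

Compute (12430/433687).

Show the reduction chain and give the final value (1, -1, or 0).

1

factor out 2^1: 12430 = 2^1·6215; with 433687 mod 8 = 7, (2/433687) = +1; sign now +1; continue with (6215/433687)
flip (6215/433687) -> (433687/6215): both odd, 6215 mod 4 = 3, 433687 mod 4 = 3, so the flip contributes -1; sign now -1
(433687/6215): 433687 mod 6215 = 4852, so (433687/6215) = (4852/6215)
factor out 2^2: 4852 = 2^2·1213; with 6215 mod 8 = 7, (2/6215) = +1; sign now -1; continue with (1213/6215)
flip (1213/6215) -> (6215/1213): both odd, 1213 mod 4 = 1, 6215 mod 4 = 3, so the flip contributes +1; sign now -1
(6215/1213): 6215 mod 1213 = 150, so (6215/1213) = (150/1213)
factor out 2^1: 150 = 2^1·75; with 1213 mod 8 = 5, (2/1213) = -1; sign now +1; continue with (75/1213)
flip (75/1213) -> (1213/75): both odd, 75 mod 4 = 3, 1213 mod 4 = 1, so the flip contributes +1; sign now +1
(1213/75): 1213 mod 75 = 13, so (1213/75) = (13/75)
flip (13/75) -> (75/13): both odd, 13 mod 4 = 1, 75 mod 4 = 3, so the flip contributes +1; sign now +1
(75/13): 75 mod 13 = 10, so (75/13) = (10/13)
factor out 2^1: 10 = 2^1·5; with 13 mod 8 = 5, (2/13) = -1; sign now -1; continue with (5/13)
flip (5/13) -> (13/5): both odd, 5 mod 4 = 1, 13 mod 4 = 1, so the flip contributes +1; sign now -1
(13/5): 13 mod 5 = 3, so (13/5) = (3/5)
flip (3/5) -> (5/3): both odd, 3 mod 4 = 3, 5 mod 4 = 1, so the flip contributes +1; sign now -1
(5/3): 5 mod 3 = 2, so (5/3) = (2/3)
factor out 2^1: 2 = 2^1·1; with 3 mod 8 = 3, (2/3) = -1; sign now +1; continue with (1/3)
reached (1/3) = 1, so the symbol is +1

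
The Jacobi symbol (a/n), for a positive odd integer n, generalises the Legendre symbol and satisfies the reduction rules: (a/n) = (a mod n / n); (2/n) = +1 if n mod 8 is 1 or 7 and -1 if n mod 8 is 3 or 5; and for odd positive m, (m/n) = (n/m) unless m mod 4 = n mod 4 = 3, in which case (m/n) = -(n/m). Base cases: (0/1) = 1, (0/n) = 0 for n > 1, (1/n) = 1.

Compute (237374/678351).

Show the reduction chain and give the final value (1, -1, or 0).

237374 = 2^1·118687; (2/678351) = +1 since 678351 mod 8 = 7, so (237374/678351) = (+1)^1·(118687/678351); sign now +1
reciprocity: (118687/678351) = -1·(678351/118687) since 118687 mod 4 = 3, 678351 mod 4 = 3; sign now -1
(678351/118687) = (84916/118687)   [reduce mod 118687]
84916 = 2^2·21229; (2/118687) = +1 since 118687 mod 8 = 7, so (84916/118687) = (+1)^2·(21229/118687); sign now -1
reciprocity: (21229/118687) = +1·(118687/21229) since 21229 mod 4 = 1, 118687 mod 4 = 3; sign now -1
(118687/21229) = (12542/21229)   [reduce mod 21229]
12542 = 2^1·6271; (2/21229) = -1 since 21229 mod 8 = 5, so (12542/21229) = (-1)^1·(6271/21229); sign now +1
reciprocity: (6271/21229) = +1·(21229/6271) since 6271 mod 4 = 3, 21229 mod 4 = 1; sign now +1
(21229/6271) = (2416/6271)   [reduce mod 6271]
2416 = 2^4·151; (2/6271) = +1 since 6271 mod 8 = 7, so (2416/6271) = (+1)^4·(151/6271); sign now +1
reciprocity: (151/6271) = -1·(6271/151) since 151 mod 4 = 3, 6271 mod 4 = 3; sign now -1
(6271/151) = (80/151)   [reduce mod 151]
80 = 2^4·5; (2/151) = +1 since 151 mod 8 = 7, so (80/151) = (+1)^4·(5/151); sign now -1
reciprocity: (5/151) = +1·(151/5) since 5 mod 4 = 1, 151 mod 4 = 3; sign now -1
(151/5) = (1/5)   [reduce mod 5]
(1/5) = 1; final value = sign = -1

-1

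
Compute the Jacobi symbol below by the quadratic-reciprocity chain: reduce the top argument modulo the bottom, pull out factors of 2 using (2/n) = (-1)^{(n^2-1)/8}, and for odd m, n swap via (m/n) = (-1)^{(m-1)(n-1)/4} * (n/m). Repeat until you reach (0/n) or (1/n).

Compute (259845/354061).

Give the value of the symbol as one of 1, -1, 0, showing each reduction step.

-1

flip (259845/354061) -> (354061/259845): both odd, 259845 mod 4 = 1, 354061 mod 4 = 1, so the flip contributes +1; sign now +1
(354061/259845): 354061 mod 259845 = 94216, so (354061/259845) = (94216/259845)
factor out 2^3: 94216 = 2^3·11777; with 259845 mod 8 = 5, (2/259845) = -1; sign now -1; continue with (11777/259845)
flip (11777/259845) -> (259845/11777): both odd, 11777 mod 4 = 1, 259845 mod 4 = 1, so the flip contributes +1; sign now -1
(259845/11777): 259845 mod 11777 = 751, so (259845/11777) = (751/11777)
flip (751/11777) -> (11777/751): both odd, 751 mod 4 = 3, 11777 mod 4 = 1, so the flip contributes +1; sign now -1
(11777/751): 11777 mod 751 = 512, so (11777/751) = (512/751)
factor out 2^9: 512 = 2^9·1; with 751 mod 8 = 7, (2/751) = +1; sign now -1; continue with (1/751)
reached (1/751) = 1, so the symbol is -1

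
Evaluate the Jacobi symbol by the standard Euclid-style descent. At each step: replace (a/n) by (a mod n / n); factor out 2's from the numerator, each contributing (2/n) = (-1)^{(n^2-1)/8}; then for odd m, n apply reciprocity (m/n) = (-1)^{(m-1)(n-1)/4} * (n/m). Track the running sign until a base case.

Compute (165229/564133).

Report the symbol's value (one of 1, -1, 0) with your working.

reciprocity: (165229/564133) = +1·(564133/165229) since 165229 mod 4 = 1, 564133 mod 4 = 1; sign now +1
(564133/165229) = (68446/165229)   [reduce mod 165229]
68446 = 2^1·34223; (2/165229) = -1 since 165229 mod 8 = 5, so (68446/165229) = (-1)^1·(34223/165229); sign now -1
reciprocity: (34223/165229) = +1·(165229/34223) since 34223 mod 4 = 3, 165229 mod 4 = 1; sign now -1
(165229/34223) = (28337/34223)   [reduce mod 34223]
reciprocity: (28337/34223) = +1·(34223/28337) since 28337 mod 4 = 1, 34223 mod 4 = 3; sign now -1
(34223/28337) = (5886/28337)   [reduce mod 28337]
5886 = 2^1·2943; (2/28337) = +1 since 28337 mod 8 = 1, so (5886/28337) = (+1)^1·(2943/28337); sign now -1
reciprocity: (2943/28337) = +1·(28337/2943) since 2943 mod 4 = 3, 28337 mod 4 = 1; sign now -1
(28337/2943) = (1850/2943)   [reduce mod 2943]
1850 = 2^1·925; (2/2943) = +1 since 2943 mod 8 = 7, so (1850/2943) = (+1)^1·(925/2943); sign now -1
reciprocity: (925/2943) = +1·(2943/925) since 925 mod 4 = 1, 2943 mod 4 = 3; sign now -1
(2943/925) = (168/925)   [reduce mod 925]
168 = 2^3·21; (2/925) = -1 since 925 mod 8 = 5, so (168/925) = (-1)^3·(21/925); sign now +1
reciprocity: (21/925) = +1·(925/21) since 21 mod 4 = 1, 925 mod 4 = 1; sign now +1
(925/21) = (1/21)   [reduce mod 21]
(1/21) = 1; final value = sign = +1

1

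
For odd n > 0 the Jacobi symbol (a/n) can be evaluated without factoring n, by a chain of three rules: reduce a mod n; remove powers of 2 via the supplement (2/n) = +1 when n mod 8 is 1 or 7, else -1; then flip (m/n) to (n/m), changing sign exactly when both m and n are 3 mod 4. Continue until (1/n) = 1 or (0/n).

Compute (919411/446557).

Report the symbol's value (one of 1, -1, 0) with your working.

(919411/446557) = (26297/446557)   [reduce mod 446557]
reciprocity: (26297/446557) = +1·(446557/26297) since 26297 mod 4 = 1, 446557 mod 4 = 1; sign now +1
(446557/26297) = (25805/26297)   [reduce mod 26297]
reciprocity: (25805/26297) = +1·(26297/25805) since 25805 mod 4 = 1, 26297 mod 4 = 1; sign now +1
(26297/25805) = (492/25805)   [reduce mod 25805]
492 = 2^2·123; (2/25805) = -1 since 25805 mod 8 = 5, so (492/25805) = (-1)^2·(123/25805); sign now +1
reciprocity: (123/25805) = +1·(25805/123) since 123 mod 4 = 3, 25805 mod 4 = 1; sign now +1
(25805/123) = (98/123)   [reduce mod 123]
98 = 2^1·49; (2/123) = -1 since 123 mod 8 = 3, so (98/123) = (-1)^1·(49/123); sign now -1
reciprocity: (49/123) = +1·(123/49) since 49 mod 4 = 1, 123 mod 4 = 3; sign now -1
(123/49) = (25/49)   [reduce mod 49]
reciprocity: (25/49) = +1·(49/25) since 25 mod 4 = 1, 49 mod 4 = 1; sign now -1
(49/25) = (24/25)   [reduce mod 25]
24 = 2^3·3; (2/25) = +1 since 25 mod 8 = 1, so (24/25) = (+1)^3·(3/25); sign now -1
reciprocity: (3/25) = +1·(25/3) since 3 mod 4 = 3, 25 mod 4 = 1; sign now -1
(25/3) = (1/3)   [reduce mod 3]
(1/3) = 1; final value = sign = -1

-1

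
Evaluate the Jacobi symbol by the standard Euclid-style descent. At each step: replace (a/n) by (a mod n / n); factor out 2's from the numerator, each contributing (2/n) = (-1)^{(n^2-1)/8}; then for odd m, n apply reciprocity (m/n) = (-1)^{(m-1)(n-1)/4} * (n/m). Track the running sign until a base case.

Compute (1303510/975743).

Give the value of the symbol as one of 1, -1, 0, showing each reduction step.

(1303510/975743) = (327767/975743)   [reduce mod 975743]
reciprocity: (327767/975743) = -1·(975743/327767) since 327767 mod 4 = 3, 975743 mod 4 = 3; sign now -1
(975743/327767) = (320209/327767)   [reduce mod 327767]
reciprocity: (320209/327767) = +1·(327767/320209) since 320209 mod 4 = 1, 327767 mod 4 = 3; sign now -1
(327767/320209) = (7558/320209)   [reduce mod 320209]
7558 = 2^1·3779; (2/320209) = +1 since 320209 mod 8 = 1, so (7558/320209) = (+1)^1·(3779/320209); sign now -1
reciprocity: (3779/320209) = +1·(320209/3779) since 3779 mod 4 = 3, 320209 mod 4 = 1; sign now -1
(320209/3779) = (2773/3779)   [reduce mod 3779]
reciprocity: (2773/3779) = +1·(3779/2773) since 2773 mod 4 = 1, 3779 mod 4 = 3; sign now -1
(3779/2773) = (1006/2773)   [reduce mod 2773]
1006 = 2^1·503; (2/2773) = -1 since 2773 mod 8 = 5, so (1006/2773) = (-1)^1·(503/2773); sign now +1
reciprocity: (503/2773) = +1·(2773/503) since 503 mod 4 = 3, 2773 mod 4 = 1; sign now +1
(2773/503) = (258/503)   [reduce mod 503]
258 = 2^1·129; (2/503) = +1 since 503 mod 8 = 7, so (258/503) = (+1)^1·(129/503); sign now +1
reciprocity: (129/503) = +1·(503/129) since 129 mod 4 = 1, 503 mod 4 = 3; sign now +1
(503/129) = (116/129)   [reduce mod 129]
116 = 2^2·29; (2/129) = +1 since 129 mod 8 = 1, so (116/129) = (+1)^2·(29/129); sign now +1
reciprocity: (29/129) = +1·(129/29) since 29 mod 4 = 1, 129 mod 4 = 1; sign now +1
(129/29) = (13/29)   [reduce mod 29]
reciprocity: (13/29) = +1·(29/13) since 13 mod 4 = 1, 29 mod 4 = 1; sign now +1
(29/13) = (3/13)   [reduce mod 13]
reciprocity: (3/13) = +1·(13/3) since 3 mod 4 = 3, 13 mod 4 = 1; sign now +1
(13/3) = (1/3)   [reduce mod 3]
(1/3) = 1; final value = sign = +1

1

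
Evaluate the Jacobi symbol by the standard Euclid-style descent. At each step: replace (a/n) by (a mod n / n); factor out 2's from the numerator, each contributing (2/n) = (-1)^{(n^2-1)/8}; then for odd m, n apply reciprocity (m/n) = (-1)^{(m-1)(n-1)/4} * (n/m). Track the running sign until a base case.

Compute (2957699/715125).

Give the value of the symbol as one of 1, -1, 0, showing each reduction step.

-1

(2957699/715125) = (97199/715125)   [reduce mod 715125]
reciprocity: (97199/715125) = +1·(715125/97199) since 97199 mod 4 = 3, 715125 mod 4 = 1; sign now +1
(715125/97199) = (34732/97199)   [reduce mod 97199]
34732 = 2^2·8683; (2/97199) = +1 since 97199 mod 8 = 7, so (34732/97199) = (+1)^2·(8683/97199); sign now +1
reciprocity: (8683/97199) = -1·(97199/8683) since 8683 mod 4 = 3, 97199 mod 4 = 3; sign now -1
(97199/8683) = (1686/8683)   [reduce mod 8683]
1686 = 2^1·843; (2/8683) = -1 since 8683 mod 8 = 3, so (1686/8683) = (-1)^1·(843/8683); sign now +1
reciprocity: (843/8683) = -1·(8683/843) since 843 mod 4 = 3, 8683 mod 4 = 3; sign now -1
(8683/843) = (253/843)   [reduce mod 843]
reciprocity: (253/843) = +1·(843/253) since 253 mod 4 = 1, 843 mod 4 = 3; sign now -1
(843/253) = (84/253)   [reduce mod 253]
84 = 2^2·21; (2/253) = -1 since 253 mod 8 = 5, so (84/253) = (-1)^2·(21/253); sign now -1
reciprocity: (21/253) = +1·(253/21) since 21 mod 4 = 1, 253 mod 4 = 1; sign now -1
(253/21) = (1/21)   [reduce mod 21]
(1/21) = 1; final value = sign = -1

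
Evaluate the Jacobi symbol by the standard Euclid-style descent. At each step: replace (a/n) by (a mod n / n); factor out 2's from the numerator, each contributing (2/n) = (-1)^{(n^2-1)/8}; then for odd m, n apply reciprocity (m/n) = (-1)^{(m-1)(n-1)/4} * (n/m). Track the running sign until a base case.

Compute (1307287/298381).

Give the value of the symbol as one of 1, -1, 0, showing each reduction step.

1

(1307287/298381) = (113763/298381)   [reduce mod 298381]
reciprocity: (113763/298381) = +1·(298381/113763) since 113763 mod 4 = 3, 298381 mod 4 = 1; sign now +1
(298381/113763) = (70855/113763)   [reduce mod 113763]
reciprocity: (70855/113763) = -1·(113763/70855) since 70855 mod 4 = 3, 113763 mod 4 = 3; sign now -1
(113763/70855) = (42908/70855)   [reduce mod 70855]
42908 = 2^2·10727; (2/70855) = +1 since 70855 mod 8 = 7, so (42908/70855) = (+1)^2·(10727/70855); sign now -1
reciprocity: (10727/70855) = -1·(70855/10727) since 10727 mod 4 = 3, 70855 mod 4 = 3; sign now +1
(70855/10727) = (6493/10727)   [reduce mod 10727]
reciprocity: (6493/10727) = +1·(10727/6493) since 6493 mod 4 = 1, 10727 mod 4 = 3; sign now +1
(10727/6493) = (4234/6493)   [reduce mod 6493]
4234 = 2^1·2117; (2/6493) = -1 since 6493 mod 8 = 5, so (4234/6493) = (-1)^1·(2117/6493); sign now -1
reciprocity: (2117/6493) = +1·(6493/2117) since 2117 mod 4 = 1, 6493 mod 4 = 1; sign now -1
(6493/2117) = (142/2117)   [reduce mod 2117]
142 = 2^1·71; (2/2117) = -1 since 2117 mod 8 = 5, so (142/2117) = (-1)^1·(71/2117); sign now +1
reciprocity: (71/2117) = +1·(2117/71) since 71 mod 4 = 3, 2117 mod 4 = 1; sign now +1
(2117/71) = (58/71)   [reduce mod 71]
58 = 2^1·29; (2/71) = +1 since 71 mod 8 = 7, so (58/71) = (+1)^1·(29/71); sign now +1
reciprocity: (29/71) = +1·(71/29) since 29 mod 4 = 1, 71 mod 4 = 3; sign now +1
(71/29) = (13/29)   [reduce mod 29]
reciprocity: (13/29) = +1·(29/13) since 13 mod 4 = 1, 29 mod 4 = 1; sign now +1
(29/13) = (3/13)   [reduce mod 13]
reciprocity: (3/13) = +1·(13/3) since 3 mod 4 = 3, 13 mod 4 = 1; sign now +1
(13/3) = (1/3)   [reduce mod 3]
(1/3) = 1; final value = sign = +1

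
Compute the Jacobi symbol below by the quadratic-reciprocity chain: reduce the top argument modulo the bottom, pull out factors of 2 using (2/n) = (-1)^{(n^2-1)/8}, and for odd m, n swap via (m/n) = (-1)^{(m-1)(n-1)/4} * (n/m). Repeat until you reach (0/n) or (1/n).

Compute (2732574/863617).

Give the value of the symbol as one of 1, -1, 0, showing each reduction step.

1

(2732574/863617): 2732574 mod 863617 = 141723, so (2732574/863617) = (141723/863617)
flip (141723/863617) -> (863617/141723): both odd, 141723 mod 4 = 3, 863617 mod 4 = 1, so the flip contributes +1; sign now +1
(863617/141723): 863617 mod 141723 = 13279, so (863617/141723) = (13279/141723)
flip (13279/141723) -> (141723/13279): both odd, 13279 mod 4 = 3, 141723 mod 4 = 3, so the flip contributes -1; sign now -1
(141723/13279): 141723 mod 13279 = 8933, so (141723/13279) = (8933/13279)
flip (8933/13279) -> (13279/8933): both odd, 8933 mod 4 = 1, 13279 mod 4 = 3, so the flip contributes +1; sign now -1
(13279/8933): 13279 mod 8933 = 4346, so (13279/8933) = (4346/8933)
factor out 2^1: 4346 = 2^1·2173; with 8933 mod 8 = 5, (2/8933) = -1; sign now +1; continue with (2173/8933)
flip (2173/8933) -> (8933/2173): both odd, 2173 mod 4 = 1, 8933 mod 4 = 1, so the flip contributes +1; sign now +1
(8933/2173): 8933 mod 2173 = 241, so (8933/2173) = (241/2173)
flip (241/2173) -> (2173/241): both odd, 241 mod 4 = 1, 2173 mod 4 = 1, so the flip contributes +1; sign now +1
(2173/241): 2173 mod 241 = 4, so (2173/241) = (4/241)
factor out 2^2: 4 = 2^2·1; with 241 mod 8 = 1, (2/241) = +1; sign now +1; continue with (1/241)
reached (1/241) = 1, so the symbol is +1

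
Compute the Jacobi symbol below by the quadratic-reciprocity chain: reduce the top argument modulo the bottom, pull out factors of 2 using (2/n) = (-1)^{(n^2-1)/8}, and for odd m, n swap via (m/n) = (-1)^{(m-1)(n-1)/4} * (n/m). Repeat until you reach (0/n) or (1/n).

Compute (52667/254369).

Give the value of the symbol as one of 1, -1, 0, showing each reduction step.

-1

flip (52667/254369) -> (254369/52667): both odd, 52667 mod 4 = 3, 254369 mod 4 = 1, so the flip contributes +1; sign now +1
(254369/52667): 254369 mod 52667 = 43701, so (254369/52667) = (43701/52667)
flip (43701/52667) -> (52667/43701): both odd, 43701 mod 4 = 1, 52667 mod 4 = 3, so the flip contributes +1; sign now +1
(52667/43701): 52667 mod 43701 = 8966, so (52667/43701) = (8966/43701)
factor out 2^1: 8966 = 2^1·4483; with 43701 mod 8 = 5, (2/43701) = -1; sign now -1; continue with (4483/43701)
flip (4483/43701) -> (43701/4483): both odd, 4483 mod 4 = 3, 43701 mod 4 = 1, so the flip contributes +1; sign now -1
(43701/4483): 43701 mod 4483 = 3354, so (43701/4483) = (3354/4483)
factor out 2^1: 3354 = 2^1·1677; with 4483 mod 8 = 3, (2/4483) = -1; sign now +1; continue with (1677/4483)
flip (1677/4483) -> (4483/1677): both odd, 1677 mod 4 = 1, 4483 mod 4 = 3, so the flip contributes +1; sign now +1
(4483/1677): 4483 mod 1677 = 1129, so (4483/1677) = (1129/1677)
flip (1129/1677) -> (1677/1129): both odd, 1129 mod 4 = 1, 1677 mod 4 = 1, so the flip contributes +1; sign now +1
(1677/1129): 1677 mod 1129 = 548, so (1677/1129) = (548/1129)
factor out 2^2: 548 = 2^2·137; with 1129 mod 8 = 1, (2/1129) = +1; sign now +1; continue with (137/1129)
flip (137/1129) -> (1129/137): both odd, 137 mod 4 = 1, 1129 mod 4 = 1, so the flip contributes +1; sign now +1
(1129/137): 1129 mod 137 = 33, so (1129/137) = (33/137)
flip (33/137) -> (137/33): both odd, 33 mod 4 = 1, 137 mod 4 = 1, so the flip contributes +1; sign now +1
(137/33): 137 mod 33 = 5, so (137/33) = (5/33)
flip (5/33) -> (33/5): both odd, 5 mod 4 = 1, 33 mod 4 = 1, so the flip contributes +1; sign now +1
(33/5): 33 mod 5 = 3, so (33/5) = (3/5)
flip (3/5) -> (5/3): both odd, 3 mod 4 = 3, 5 mod 4 = 1, so the flip contributes +1; sign now +1
(5/3): 5 mod 3 = 2, so (5/3) = (2/3)
factor out 2^1: 2 = 2^1·1; with 3 mod 8 = 3, (2/3) = -1; sign now -1; continue with (1/3)
reached (1/3) = 1, so the symbol is -1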